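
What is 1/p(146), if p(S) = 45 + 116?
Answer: 1/161 ≈ 0.0062112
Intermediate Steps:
p(S) = 161
1/p(146) = 1/161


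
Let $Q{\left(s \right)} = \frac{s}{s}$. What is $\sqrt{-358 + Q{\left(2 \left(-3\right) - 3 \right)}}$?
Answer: $i \sqrt{357} \approx 18.894 i$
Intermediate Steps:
$Q{\left(s \right)} = 1$
$\sqrt{-358 + Q{\left(2 \left(-3\right) - 3 \right)}} = \sqrt{-358 + 1} = \sqrt{-357} = i \sqrt{357}$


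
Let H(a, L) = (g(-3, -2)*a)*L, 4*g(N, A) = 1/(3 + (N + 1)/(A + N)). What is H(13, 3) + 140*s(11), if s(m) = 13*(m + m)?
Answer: 2722915/68 ≈ 40043.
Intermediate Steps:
s(m) = 26*m (s(m) = 13*(2*m) = 26*m)
g(N, A) = 1/(4*(3 + (1 + N)/(A + N))) (g(N, A) = 1/(4*(3 + (N + 1)/(A + N))) = 1/(4*(3 + (1 + N)/(A + N))))
H(a, L) = 5*L*a/68 (H(a, L) = (((-2 - 3)/(4*(1 + 3*(-2) + 4*(-3))))*a)*L = (((1/4)*(-5)/(1 - 6 - 12))*a)*L = (((1/4)*(-5)/(-17))*a)*L = (((1/4)*(-1/17)*(-5))*a)*L = (5*a/68)*L = 5*L*a/68)
H(13, 3) + 140*s(11) = (5/68)*3*13 + 140*(26*11) = 195/68 + 140*286 = 195/68 + 40040 = 2722915/68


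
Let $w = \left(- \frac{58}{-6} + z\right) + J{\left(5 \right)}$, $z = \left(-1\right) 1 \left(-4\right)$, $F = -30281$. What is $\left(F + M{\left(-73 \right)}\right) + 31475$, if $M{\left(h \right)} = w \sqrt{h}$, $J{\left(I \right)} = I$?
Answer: $1194 + \frac{56 i \sqrt{73}}{3} \approx 1194.0 + 159.49 i$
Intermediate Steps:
$z = 4$ ($z = \left(-1\right) \left(-4\right) = 4$)
$w = \frac{56}{3}$ ($w = \left(- \frac{58}{-6} + 4\right) + 5 = \left(\left(-58\right) \left(- \frac{1}{6}\right) + 4\right) + 5 = \left(\frac{29}{3} + 4\right) + 5 = \frac{41}{3} + 5 = \frac{56}{3} \approx 18.667$)
$M{\left(h \right)} = \frac{56 \sqrt{h}}{3}$
$\left(F + M{\left(-73 \right)}\right) + 31475 = \left(-30281 + \frac{56 \sqrt{-73}}{3}\right) + 31475 = \left(-30281 + \frac{56 i \sqrt{73}}{3}\right) + 31475 = 1194 + \frac{56 i \sqrt{73}}{3}$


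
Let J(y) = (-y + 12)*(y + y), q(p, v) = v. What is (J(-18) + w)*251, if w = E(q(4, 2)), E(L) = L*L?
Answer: -270076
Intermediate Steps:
E(L) = L²
w = 4 (w = 2² = 4)
J(y) = 2*y*(12 - y) (J(y) = (12 - y)*(2*y) = 2*y*(12 - y))
(J(-18) + w)*251 = (2*(-18)*(12 - 1*(-18)) + 4)*251 = (2*(-18)*(12 + 18) + 4)*251 = (2*(-18)*30 + 4)*251 = (-1080 + 4)*251 = -1076*251 = -270076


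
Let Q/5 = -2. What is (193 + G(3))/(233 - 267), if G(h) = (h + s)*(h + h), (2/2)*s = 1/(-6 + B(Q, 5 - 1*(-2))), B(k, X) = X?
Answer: -217/34 ≈ -6.3824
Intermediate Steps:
Q = -10 (Q = 5*(-2) = -10)
s = 1 (s = 1/(-6 + (5 - 1*(-2))) = 1/(-6 + (5 + 2)) = 1/(-6 + 7) = 1/1 = 1)
G(h) = 2*h*(1 + h) (G(h) = (h + 1)*(h + h) = (1 + h)*(2*h) = 2*h*(1 + h))
(193 + G(3))/(233 - 267) = (193 + 2*3*(1 + 3))/(233 - 267) = (193 + 2*3*4)/(-34) = (193 + 24)*(-1/34) = 217*(-1/34) = -217/34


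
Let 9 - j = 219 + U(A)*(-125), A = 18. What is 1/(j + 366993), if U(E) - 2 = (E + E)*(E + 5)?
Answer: 1/470533 ≈ 2.1252e-6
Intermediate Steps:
U(E) = 2 + 2*E*(5 + E) (U(E) = 2 + (E + E)*(E + 5) = 2 + (2*E)*(5 + E) = 2 + 2*E*(5 + E))
j = 103540 (j = 9 - (219 + (2 + 2*18² + 10*18)*(-125)) = 9 - (219 + (2 + 2*324 + 180)*(-125)) = 9 - (219 + (2 + 648 + 180)*(-125)) = 9 - (219 + 830*(-125)) = 9 - (219 - 103750) = 9 - 1*(-103531) = 9 + 103531 = 103540)
1/(j + 366993) = 1/(103540 + 366993) = 1/470533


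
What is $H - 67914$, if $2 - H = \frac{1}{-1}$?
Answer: $-67911$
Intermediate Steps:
$H = 3$ ($H = 2 - \frac{1}{-1} = 2 - -1 = 2 + 1 = 3$)
$H - 67914 = 3 - 67914 = -67911$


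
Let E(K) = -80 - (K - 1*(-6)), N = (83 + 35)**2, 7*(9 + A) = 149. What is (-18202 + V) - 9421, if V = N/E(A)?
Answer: -4775523/172 ≈ -27765.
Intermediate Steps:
A = 86/7 (A = -9 + (1/7)*149 = -9 + 149/7 = 86/7 ≈ 12.286)
N = 13924 (N = 118**2 = 13924)
E(K) = -86 - K (E(K) = -80 - (K + 6) = -80 - (6 + K) = -80 + (-6 - K) = -86 - K)
V = -24367/172 (V = 13924/(-86 - 1*86/7) = 13924/(-86 - 86/7) = 13924/(-688/7) = 13924*(-7/688) = -24367/172 ≈ -141.67)
(-18202 + V) - 9421 = (-18202 - 24367/172) - 9421 = -3155111/172 - 9421 = -4775523/172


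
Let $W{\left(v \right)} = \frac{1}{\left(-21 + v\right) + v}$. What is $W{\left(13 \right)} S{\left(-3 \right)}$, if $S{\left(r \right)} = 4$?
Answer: $\frac{4}{5} \approx 0.8$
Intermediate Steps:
$W{\left(v \right)} = \frac{1}{-21 + 2 v}$
$W{\left(13 \right)} S{\left(-3 \right)} = \frac{1}{-21 + 2 \cdot 13} \cdot 4 = \frac{1}{-21 + 26} \cdot 4 = \frac{1}{5} \cdot 4 = \frac{4}{5}$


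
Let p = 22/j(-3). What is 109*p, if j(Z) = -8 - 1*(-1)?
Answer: -2398/7 ≈ -342.57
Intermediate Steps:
j(Z) = -7 (j(Z) = -8 + 1 = -7)
p = -22/7 (p = 22/(-7) = 22*(-⅐) = -22/7 ≈ -3.1429)
109*p = 109*(-22/7) = -2398/7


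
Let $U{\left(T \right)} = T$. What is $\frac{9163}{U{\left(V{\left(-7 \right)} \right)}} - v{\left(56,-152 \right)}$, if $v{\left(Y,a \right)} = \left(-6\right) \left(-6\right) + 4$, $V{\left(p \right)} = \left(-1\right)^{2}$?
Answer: $9123$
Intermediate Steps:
$V{\left(p \right)} = 1$
$v{\left(Y,a \right)} = 40$ ($v{\left(Y,a \right)} = 36 + 4 = 40$)
$\frac{9163}{U{\left(V{\left(-7 \right)} \right)}} - v{\left(56,-152 \right)} = \frac{9163}{1} - 40 = 9163 \cdot 1 - 40 = 9163 - 40 = 9123$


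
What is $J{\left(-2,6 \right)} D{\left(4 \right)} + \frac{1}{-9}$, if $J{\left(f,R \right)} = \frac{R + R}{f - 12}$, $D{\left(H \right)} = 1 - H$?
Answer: $\frac{155}{63} \approx 2.4603$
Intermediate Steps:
$J{\left(f,R \right)} = \frac{2 R}{-12 + f}$
$J{\left(-2,6 \right)} D{\left(4 \right)} + \frac{1}{-9} = 2 \cdot 6 \frac{1}{-12 - 2} \left(1 - 4\right) + \frac{1}{-9} = 2 \cdot 6 \frac{1}{-14} \left(1 - 4\right) - \frac{1}{9} = 2 \cdot 6 \left(- \frac{1}{14}\right) \left(-3\right) - \frac{1}{9} = \left(- \frac{6}{7}\right) \left(-3\right) - \frac{1}{9} = \frac{18}{7} - \frac{1}{9} = \frac{155}{63}$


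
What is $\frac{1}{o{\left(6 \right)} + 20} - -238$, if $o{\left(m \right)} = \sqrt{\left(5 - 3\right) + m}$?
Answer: $\frac{23329}{98} - \frac{\sqrt{2}}{196} \approx 238.04$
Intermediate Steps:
$o{\left(m \right)} = \sqrt{2 + m}$
$\frac{1}{o{\left(6 \right)} + 20} - -238 = \frac{1}{\sqrt{2 + 6} + 20} - -238 = \frac{1}{\sqrt{8} + 20} + 238 = \frac{1}{2 \sqrt{2} + 20} + 238 = \frac{1}{20 + 2 \sqrt{2}} + 238 = 238 + \frac{1}{20 + 2 \sqrt{2}}$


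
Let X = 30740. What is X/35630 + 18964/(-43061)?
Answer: 64800782/153426343 ≈ 0.42236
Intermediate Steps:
X/35630 + 18964/(-43061) = 30740/35630 + 18964/(-43061) = 30740*(1/35630) + 18964*(-1/43061) = 3074/3563 - 18964/43061 = 64800782/153426343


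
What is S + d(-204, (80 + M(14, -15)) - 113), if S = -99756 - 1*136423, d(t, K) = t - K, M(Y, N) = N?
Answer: -236335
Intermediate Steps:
S = -236179 (S = -99756 - 136423 = -236179)
S + d(-204, (80 + M(14, -15)) - 113) = -236179 + (-204 - ((80 - 15) - 113)) = -236179 + (-204 - (65 - 113)) = -236179 + (-204 - 1*(-48)) = -236179 + (-204 + 48) = -236179 - 156 = -236335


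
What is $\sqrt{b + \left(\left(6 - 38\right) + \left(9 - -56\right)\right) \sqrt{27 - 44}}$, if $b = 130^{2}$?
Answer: $\sqrt{16900 + 33 i \sqrt{17}} \approx 130.0 + 0.5233 i$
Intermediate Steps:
$b = 16900$
$\sqrt{b + \left(\left(6 - 38\right) + \left(9 - -56\right)\right) \sqrt{27 - 44}} = \sqrt{16900 + \left(\left(6 - 38\right) + \left(9 - -56\right)\right) \sqrt{27 - 44}} = \sqrt{16900 + \left(\left(6 - 38\right) + \left(9 + 56\right)\right) \sqrt{-17}} = \sqrt{16900 + \left(-32 + 65\right) i \sqrt{17}} = \sqrt{16900 + 33 i \sqrt{17}}$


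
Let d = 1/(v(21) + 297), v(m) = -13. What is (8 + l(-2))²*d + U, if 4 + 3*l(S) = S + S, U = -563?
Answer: -359693/639 ≈ -562.90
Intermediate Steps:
l(S) = -4/3 + 2*S/3 (l(S) = -4/3 + (S + S)/3 = -4/3 + (2*S)/3 = -4/3 + 2*S/3)
d = 1/284 (d = 1/(-13 + 297) = 1/284 ≈ 0.0035211)
(8 + l(-2))²*d + U = (8 + (-4/3 + (⅔)*(-2)))²*(1/284) - 563 = (8 + (-4/3 - 4/3))²*(1/284) - 563 = (8 - 8/3)²*(1/284) - 563 = (16/3)²*(1/284) - 563 = (256/9)*(1/284) - 563 = 64/639 - 563 = -359693/639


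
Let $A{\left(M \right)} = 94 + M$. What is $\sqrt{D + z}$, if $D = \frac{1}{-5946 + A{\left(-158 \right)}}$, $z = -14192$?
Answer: $\frac{i \sqrt{512616465210}}{6010} \approx 119.13 i$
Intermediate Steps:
$D = - \frac{1}{6010}$ ($D = \frac{1}{-5946 + \left(94 - 158\right)} = \frac{1}{-5946 - 64} = \frac{1}{-6010} = - \frac{1}{6010} \approx -0.00016639$)
$\sqrt{D + z} = \sqrt{- \frac{1}{6010} - 14192} = \sqrt{- \frac{85293921}{6010}} = \frac{i \sqrt{512616465210}}{6010}$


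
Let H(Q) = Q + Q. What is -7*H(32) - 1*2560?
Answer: -3008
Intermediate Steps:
H(Q) = 2*Q
-7*H(32) - 1*2560 = -14*32 - 1*2560 = -7*64 - 2560 = -448 - 2560 = -3008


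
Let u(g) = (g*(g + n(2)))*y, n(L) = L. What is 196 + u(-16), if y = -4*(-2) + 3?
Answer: 2660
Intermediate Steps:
y = 11 (y = 8 + 3 = 11)
u(g) = 11*g*(2 + g) (u(g) = (g*(g + 2))*11 = (g*(2 + g))*11 = 11*g*(2 + g))
196 + u(-16) = 196 + 11*(-16)*(2 - 16) = 196 + 11*(-16)*(-14) = 196 + 2464 = 2660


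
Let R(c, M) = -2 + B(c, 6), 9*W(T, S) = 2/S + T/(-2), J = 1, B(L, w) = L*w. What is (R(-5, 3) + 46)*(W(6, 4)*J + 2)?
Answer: 217/9 ≈ 24.111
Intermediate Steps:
W(T, S) = -T/18 + 2/(9*S) (W(T, S) = (2/S + T/(-2))/9 = (2/S + T*(-½))/9 = (2/S - T/2)/9 = -T/18 + 2/(9*S))
R(c, M) = -2 + 6*c (R(c, M) = -2 + c*6 = -2 + 6*c)
(R(-5, 3) + 46)*(W(6, 4)*J + 2) = ((-2 + 6*(-5)) + 46)*(((1/18)*(4 - 1*4*6)/4)*1 + 2) = ((-2 - 30) + 46)*(((1/18)*(¼)*(4 - 24))*1 + 2) = (-32 + 46)*(((1/18)*(¼)*(-20))*1 + 2) = 14*(-5/18*1 + 2) = 14*(-5/18 + 2) = 14*(31/18) = 217/9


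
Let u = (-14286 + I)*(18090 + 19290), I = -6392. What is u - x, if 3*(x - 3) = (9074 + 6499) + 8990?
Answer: -2318855492/3 ≈ -7.7295e+8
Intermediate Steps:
u = -772943640 (u = (-14286 - 6392)*(18090 + 19290) = -20678*37380 = -772943640)
x = 24572/3 (x = 3 + ((9074 + 6499) + 8990)/3 = 3 + (15573 + 8990)/3 = 3 + (⅓)*24563 = 3 + 24563/3 = 24572/3 ≈ 8190.7)
u - x = -772943640 - 1*24572/3 = -772943640 - 24572/3 = -2318855492/3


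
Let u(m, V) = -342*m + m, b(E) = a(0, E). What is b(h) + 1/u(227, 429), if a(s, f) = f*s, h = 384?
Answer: -1/77407 ≈ -1.2919e-5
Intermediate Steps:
b(E) = 0 (b(E) = E*0 = 0)
u(m, V) = -341*m
b(h) + 1/u(227, 429) = 0 + 1/(-341*227) = 0 + 1/(-77407) = 0 - 1/77407 = -1/77407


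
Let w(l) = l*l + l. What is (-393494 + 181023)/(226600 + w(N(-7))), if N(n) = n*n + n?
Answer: -212471/228406 ≈ -0.93023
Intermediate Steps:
N(n) = n + n**2 (N(n) = n**2 + n = n + n**2)
w(l) = l + l**2 (w(l) = l**2 + l = l + l**2)
(-393494 + 181023)/(226600 + w(N(-7))) = (-393494 + 181023)/(226600 + (-7*(1 - 7))*(1 - 7*(1 - 7))) = -212471/(226600 + (-7*(-6))*(1 - 7*(-6))) = -212471/(226600 + 42*(1 + 42)) = -212471/(226600 + 42*43) = -212471/(226600 + 1806) = -212471/228406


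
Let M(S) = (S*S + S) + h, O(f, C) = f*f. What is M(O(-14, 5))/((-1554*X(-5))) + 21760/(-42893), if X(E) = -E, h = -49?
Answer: -260451137/47611230 ≈ -5.4704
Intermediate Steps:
O(f, C) = f**2
M(S) = -49 + S + S**2 (M(S) = (S*S + S) - 49 = (S**2 + S) - 49 = (S + S**2) - 49 = -49 + S + S**2)
M(O(-14, 5))/((-1554*X(-5))) + 21760/(-42893) = (-49 + (-14)**2 + ((-14)**2)**2)/((-(-1554)*(-5))) + 21760/(-42893) = (-49 + 196 + 196**2)/((-1554*5)) + 21760*(-1/42893) = (-49 + 196 + 38416)/(-7770) - 21760/42893 = 38563*(-1/7770) - 21760/42893 = -5509/1110 - 21760/42893 = -260451137/47611230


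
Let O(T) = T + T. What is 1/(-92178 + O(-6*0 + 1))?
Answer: -1/92176 ≈ -1.0849e-5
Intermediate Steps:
O(T) = 2*T
1/(-92178 + O(-6*0 + 1)) = 1/(-92178 + 2*(-6*0 + 1)) = 1/(-92178 + 2*(0 + 1)) = 1/(-92178 + 2*1) = 1/(-92178 + 2) = 1/(-92176) = -1/92176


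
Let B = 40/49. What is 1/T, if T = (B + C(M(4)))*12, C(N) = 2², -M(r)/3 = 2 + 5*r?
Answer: 49/2832 ≈ 0.017302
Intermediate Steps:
B = 40/49 (B = 40*(1/49) = 40/49 ≈ 0.81633)
M(r) = -6 - 15*r (M(r) = -3*(2 + 5*r) = -6 - 15*r)
C(N) = 4
T = 2832/49 (T = (40/49 + 4)*12 = (236/49)*12 = 2832/49 ≈ 57.796)
1/T = 1/(2832/49) = 49/2832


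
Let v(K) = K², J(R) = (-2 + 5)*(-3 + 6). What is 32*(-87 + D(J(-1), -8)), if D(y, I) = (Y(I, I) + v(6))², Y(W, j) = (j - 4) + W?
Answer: 5408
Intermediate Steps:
Y(W, j) = -4 + W + j (Y(W, j) = (-4 + j) + W = -4 + W + j)
J(R) = 9 (J(R) = 3*3 = 9)
D(y, I) = (32 + 2*I)² (D(y, I) = ((-4 + I + I) + 6²)² = ((-4 + 2*I) + 36)² = (32 + 2*I)²)
32*(-87 + D(J(-1), -8)) = 32*(-87 + 4*(16 - 8)²) = 32*(-87 + 4*8²) = 32*(-87 + 4*64) = 32*(-87 + 256) = 32*169 = 5408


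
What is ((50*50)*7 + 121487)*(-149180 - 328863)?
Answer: -66441762441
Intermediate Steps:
((50*50)*7 + 121487)*(-149180 - 328863) = (2500*7 + 121487)*(-478043) = (17500 + 121487)*(-478043) = 138987*(-478043) = -66441762441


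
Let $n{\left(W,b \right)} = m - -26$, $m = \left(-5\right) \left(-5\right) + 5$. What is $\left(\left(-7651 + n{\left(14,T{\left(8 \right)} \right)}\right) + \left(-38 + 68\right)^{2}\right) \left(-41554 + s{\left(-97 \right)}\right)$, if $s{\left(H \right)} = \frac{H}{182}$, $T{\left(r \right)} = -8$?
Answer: $\frac{3894906375}{14} \approx 2.7821 \cdot 10^{8}$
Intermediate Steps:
$m = 30$ ($m = 25 + 5 = 30$)
$s{\left(H \right)} = \frac{H}{182}$ ($s{\left(H \right)} = H \frac{1}{182} = \frac{H}{182}$)
$n{\left(W,b \right)} = 56$ ($n{\left(W,b \right)} = 30 - -26 = 30 + 26 = 56$)
$\left(\left(-7651 + n{\left(14,T{\left(8 \right)} \right)}\right) + \left(-38 + 68\right)^{2}\right) \left(-41554 + s{\left(-97 \right)}\right) = \left(\left(-7651 + 56\right) + \left(-38 + 68\right)^{2}\right) \left(-41554 + \frac{1}{182} \left(-97\right)\right) = \left(-7595 + 30^{2}\right) \left(-41554 - \frac{97}{182}\right) = \left(-7595 + 900\right) \left(- \frac{7562925}{182}\right) = \left(-6695\right) \left(- \frac{7562925}{182}\right) = \frac{3894906375}{14}$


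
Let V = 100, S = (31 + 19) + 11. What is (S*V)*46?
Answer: 280600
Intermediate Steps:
S = 61 (S = 50 + 11 = 61)
(S*V)*46 = (61*100)*46 = 6100*46 = 280600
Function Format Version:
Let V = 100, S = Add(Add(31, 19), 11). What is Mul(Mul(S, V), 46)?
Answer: 280600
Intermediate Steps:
S = 61 (S = Add(50, 11) = 61)
Mul(Mul(S, V), 46) = Mul(Mul(61, 100), 46) = Mul(6100, 46) = 280600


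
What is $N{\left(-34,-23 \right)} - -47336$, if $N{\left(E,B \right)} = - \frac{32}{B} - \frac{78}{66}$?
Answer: $\frac{11976061}{253} \approx 47336.0$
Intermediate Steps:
$N{\left(E,B \right)} = - \frac{13}{11} - \frac{32}{B}$ ($N{\left(E,B \right)} = - \frac{32}{B} - \frac{13}{11} = - \frac{13}{11} - \frac{32}{B}$)
$N{\left(-34,-23 \right)} - -47336 = \left(- \frac{13}{11} - \frac{32}{-23}\right) - -47336 = \left(- \frac{13}{11} - - \frac{32}{23}\right) + 47336 = \left(- \frac{13}{11} + \frac{32}{23}\right) + 47336 = \frac{53}{253} + 47336 = \frac{11976061}{253}$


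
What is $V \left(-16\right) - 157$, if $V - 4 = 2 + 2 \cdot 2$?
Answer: $-317$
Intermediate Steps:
$V = 10$ ($V = 4 + \left(2 + 2 \cdot 2\right) = 4 + \left(2 + 4\right) = 4 + 6 = 10$)
$V \left(-16\right) - 157 = 10 \left(-16\right) - 157 = -160 - 157 = -317$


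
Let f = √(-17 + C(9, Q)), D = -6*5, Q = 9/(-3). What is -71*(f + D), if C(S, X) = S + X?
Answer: 2130 - 71*I*√11 ≈ 2130.0 - 235.48*I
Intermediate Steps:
Q = -3 (Q = 9*(-⅓) = -3)
D = -30
f = I*√11 (f = √(-17 + (9 - 3)) = √(-17 + 6) = √(-11) = I*√11 ≈ 3.3166*I)
-71*(f + D) = -71*(I*√11 - 30) = -71*(-30 + I*√11) = 2130 - 71*I*√11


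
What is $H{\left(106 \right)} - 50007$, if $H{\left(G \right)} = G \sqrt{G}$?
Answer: $-50007 + 106 \sqrt{106} \approx -48916.0$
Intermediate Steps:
$H{\left(G \right)} = G^{\frac{3}{2}}$
$H{\left(106 \right)} - 50007 = 106^{\frac{3}{2}} - 50007 = 106 \sqrt{106} - 50007 = -50007 + 106 \sqrt{106}$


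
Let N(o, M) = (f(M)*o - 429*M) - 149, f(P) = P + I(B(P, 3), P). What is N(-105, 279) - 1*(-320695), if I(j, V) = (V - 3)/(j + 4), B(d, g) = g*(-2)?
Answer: 186050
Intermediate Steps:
B(d, g) = -2*g
I(j, V) = (-3 + V)/(4 + j)
f(P) = 3/2 + P/2 (f(P) = P + (-3 + P)/(4 - 2*3) = P + (-3 + P)/(4 - 6) = P + (-3 + P)/(-2) = P - (-3 + P)/2 = P + (3/2 - P/2) = 3/2 + P/2)
N(o, M) = -149 - 429*M + o*(3/2 + M/2) (N(o, M) = ((3/2 + M/2)*o - 429*M) - 149 = (o*(3/2 + M/2) - 429*M) - 149 = (-429*M + o*(3/2 + M/2)) - 149 = -149 - 429*M + o*(3/2 + M/2))
N(-105, 279) - 1*(-320695) = (-149 - 429*279 + (½)*(-105)*(3 + 279)) - 1*(-320695) = (-149 - 119691 + (½)*(-105)*282) + 320695 = (-149 - 119691 - 14805) + 320695 = -134645 + 320695 = 186050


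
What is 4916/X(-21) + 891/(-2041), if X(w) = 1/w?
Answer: -210705567/2041 ≈ -1.0324e+5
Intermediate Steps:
4916/X(-21) + 891/(-2041) = 4916/(1/(-21)) + 891/(-2041) = 4916/(-1/21) + 891*(-1/2041) = 4916*(-21) - 891/2041 = -103236 - 891/2041 = -210705567/2041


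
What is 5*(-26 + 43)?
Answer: 85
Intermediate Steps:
5*(-26 + 43) = 5*17 = 85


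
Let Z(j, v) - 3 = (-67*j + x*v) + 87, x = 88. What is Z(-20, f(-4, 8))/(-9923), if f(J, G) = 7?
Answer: -2046/9923 ≈ -0.20619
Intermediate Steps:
Z(j, v) = 90 - 67*j + 88*v (Z(j, v) = 3 + ((-67*j + 88*v) + 87) = 3 + (87 - 67*j + 88*v) = 90 - 67*j + 88*v)
Z(-20, f(-4, 8))/(-9923) = (90 - 67*(-20) + 88*7)/(-9923) = (90 + 1340 + 616)*(-1/9923) = 2046*(-1/9923) = -2046/9923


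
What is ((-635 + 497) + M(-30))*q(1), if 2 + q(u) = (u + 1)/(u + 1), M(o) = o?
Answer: 168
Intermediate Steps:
q(u) = -1 (q(u) = -2 + (u + 1)/(u + 1) = -2 + (1 + u)/(1 + u) = -2 + 1 = -1)
((-635 + 497) + M(-30))*q(1) = ((-635 + 497) - 30)*(-1) = (-138 - 30)*(-1) = -168*(-1) = 168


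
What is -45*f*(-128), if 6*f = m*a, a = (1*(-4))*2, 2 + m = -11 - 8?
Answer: 161280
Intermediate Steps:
m = -21 (m = -2 + (-11 - 8) = -2 - 19 = -21)
a = -8 (a = -4*2 = -8)
f = 28 (f = (-21*(-8))/6 = (1/6)*168 = 28)
-45*f*(-128) = -45*28*(-128) = -1260*(-128) = 161280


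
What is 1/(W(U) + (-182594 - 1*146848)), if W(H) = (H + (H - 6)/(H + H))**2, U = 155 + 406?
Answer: -139876/1981449191 ≈ -7.0593e-5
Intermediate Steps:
U = 561
W(H) = (H + (-6 + H)/(2*H))**2 (W(H) = (H + (-6 + H)/((2*H)))**2 = (H + (-6 + H)*(1/(2*H)))**2 = (H + (-6 + H)/(2*H))**2)
1/(W(U) + (-182594 - 1*146848)) = 1/((1/4)*(-6 + 561 + 2*561**2)**2/561**2 + (-182594 - 1*146848)) = 1/((1/4)*(1/314721)*(-6 + 561 + 2*314721)**2 + (-182594 - 146848)) = 1/((1/4)*(1/314721)*(-6 + 561 + 629442)**2 - 329442) = 1/((1/4)*(1/314721)*629997**2 - 329442) = 1/((1/4)*(1/314721)*396896220009 - 329442) = 1/(44099580001/139876 - 329442) = 1/(-1981449191/139876) = -139876/1981449191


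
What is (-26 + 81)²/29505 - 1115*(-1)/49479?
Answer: 12171470/97325193 ≈ 0.12506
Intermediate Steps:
(-26 + 81)²/29505 - 1115*(-1)/49479 = 55²*(1/29505) + 1115*(1/49479) = 3025*(1/29505) + 1115/49479 = 605/5901 + 1115/49479 = 12171470/97325193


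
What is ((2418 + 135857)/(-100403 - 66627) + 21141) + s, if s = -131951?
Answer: -3701746515/33406 ≈ -1.1081e+5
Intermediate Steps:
((2418 + 135857)/(-100403 - 66627) + 21141) + s = ((2418 + 135857)/(-100403 - 66627) + 21141) - 131951 = (138275/(-167030) + 21141) - 131951 = (138275*(-1/167030) + 21141) - 131951 = (-27655/33406 + 21141) - 131951 = 706208591/33406 - 131951 = -3701746515/33406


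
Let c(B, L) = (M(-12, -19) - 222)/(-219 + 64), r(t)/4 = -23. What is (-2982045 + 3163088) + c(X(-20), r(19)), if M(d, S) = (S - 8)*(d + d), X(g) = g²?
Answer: 28061239/155 ≈ 1.8104e+5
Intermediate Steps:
r(t) = -92 (r(t) = 4*(-23) = -92)
M(d, S) = 2*d*(-8 + S) (M(d, S) = (-8 + S)*(2*d) = 2*d*(-8 + S))
c(B, L) = -426/155 (c(B, L) = (2*(-12)*(-8 - 19) - 222)/(-219 + 64) = (2*(-12)*(-27) - 222)/(-155) = (648 - 222)*(-1/155) = 426*(-1/155) = -426/155)
(-2982045 + 3163088) + c(X(-20), r(19)) = (-2982045 + 3163088) - 426/155 = 181043 - 426/155 = 28061239/155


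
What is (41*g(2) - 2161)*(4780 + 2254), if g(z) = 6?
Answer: -13470110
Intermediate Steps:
(41*g(2) - 2161)*(4780 + 2254) = (41*6 - 2161)*(4780 + 2254) = (246 - 2161)*7034 = -1915*7034 = -13470110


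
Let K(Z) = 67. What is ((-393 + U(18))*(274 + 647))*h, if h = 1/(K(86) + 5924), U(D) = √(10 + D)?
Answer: -120651/1997 + 614*√7/1997 ≈ -59.603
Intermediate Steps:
h = 1/5991 (h = 1/(67 + 5924) = 1/5991 ≈ 0.00016692)
((-393 + U(18))*(274 + 647))*h = ((-393 + √(10 + 18))*(274 + 647))*(1/5991) = ((-393 + √28)*921)*(1/5991) = ((-393 + 2*√7)*921)*(1/5991) = (-361953 + 1842*√7)*(1/5991) = -120651/1997 + 614*√7/1997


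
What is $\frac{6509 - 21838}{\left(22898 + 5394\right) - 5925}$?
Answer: $- \frac{15329}{22367} \approx -0.68534$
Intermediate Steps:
$\frac{6509 - 21838}{\left(22898 + 5394\right) - 5925} = - \frac{15329}{28292 - 5925} = - \frac{15329}{22367}$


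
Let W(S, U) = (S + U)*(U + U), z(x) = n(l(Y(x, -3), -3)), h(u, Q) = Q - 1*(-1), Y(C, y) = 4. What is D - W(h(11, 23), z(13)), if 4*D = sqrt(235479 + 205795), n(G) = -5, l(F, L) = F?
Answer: 190 + sqrt(441274)/4 ≈ 356.07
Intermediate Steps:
h(u, Q) = 1 + Q (h(u, Q) = Q + 1 = 1 + Q)
z(x) = -5
W(S, U) = 2*U*(S + U) (W(S, U) = (S + U)*(2*U) = 2*U*(S + U))
D = sqrt(441274)/4 (D = sqrt(235479 + 205795)/4 = sqrt(441274)/4 ≈ 166.07)
D - W(h(11, 23), z(13)) = sqrt(441274)/4 - 2*(-5)*((1 + 23) - 5) = sqrt(441274)/4 - 2*(-5)*(24 - 5) = sqrt(441274)/4 - 2*(-5)*19 = sqrt(441274)/4 - 1*(-190) = sqrt(441274)/4 + 190 = 190 + sqrt(441274)/4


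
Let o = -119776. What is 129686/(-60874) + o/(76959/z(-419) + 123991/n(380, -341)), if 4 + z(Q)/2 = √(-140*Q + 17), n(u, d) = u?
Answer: -10202736978859530083563/21383081037798702277 + 665528133484800*√58677/702535763636321 ≈ -247.67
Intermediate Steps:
z(Q) = -8 + 2*√(17 - 140*Q) (z(Q) = -8 + 2*√(-140*Q + 17) = -8 + 2*√(17 - 140*Q))
129686/(-60874) + o/(76959/z(-419) + 123991/n(380, -341)) = 129686/(-60874) - 119776/(76959/(-8 + 2*√(17 - 140*(-419))) + 123991/380) = 129686*(-1/60874) - 119776/(76959/(-8 + 2*√(17 + 58660)) + 123991*(1/380)) = -64843/30437 - 119776/(76959/(-8 + 2*√58677) + 123991/380) = -64843/30437 - 119776/(123991/380 + 76959/(-8 + 2*√58677))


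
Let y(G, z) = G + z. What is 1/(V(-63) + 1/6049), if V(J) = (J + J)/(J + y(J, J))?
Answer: 18147/12101 ≈ 1.4996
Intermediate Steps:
V(J) = 2/3 (V(J) = (J + J)/(J + (J + J)) = (2*J)/(J + 2*J) = (2*J)/((3*J)) = (2*J)*(1/(3*J)) = 2/3)
1/(V(-63) + 1/6049) = 1/(2/3 + 1/6049) = 1/(12101/18147) = 18147/12101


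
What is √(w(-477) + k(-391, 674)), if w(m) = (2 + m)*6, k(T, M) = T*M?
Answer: 4*I*√16649 ≈ 516.12*I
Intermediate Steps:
k(T, M) = M*T
w(m) = 12 + 6*m
√(w(-477) + k(-391, 674)) = √((12 + 6*(-477)) + 674*(-391)) = √((12 - 2862) - 263534) = √(-2850 - 263534) = √(-266384) = 4*I*√16649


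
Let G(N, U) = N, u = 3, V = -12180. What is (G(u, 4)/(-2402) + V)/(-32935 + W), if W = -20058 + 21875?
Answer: 29256363/74745436 ≈ 0.39141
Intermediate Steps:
W = 1817
(G(u, 4)/(-2402) + V)/(-32935 + W) = (3/(-2402) - 12180)/(-32935 + 1817) = (3*(-1/2402) - 12180)/(-31118) = (-3/2402 - 12180)*(-1/31118) = -29256363/2402*(-1/31118) = 29256363/74745436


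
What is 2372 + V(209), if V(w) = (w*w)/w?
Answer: 2581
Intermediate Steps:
V(w) = w (V(w) = w²/w = w)
2372 + V(209) = 2372 + 209 = 2581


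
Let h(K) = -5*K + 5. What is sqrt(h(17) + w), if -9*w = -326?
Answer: I*sqrt(394)/3 ≈ 6.6165*I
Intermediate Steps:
w = 326/9 (w = -1/9*(-326) = 326/9 ≈ 36.222)
h(K) = 5 - 5*K
sqrt(h(17) + w) = sqrt((5 - 5*17) + 326/9) = sqrt((5 - 85) + 326/9) = sqrt(-80 + 326/9) = sqrt(-394/9) = I*sqrt(394)/3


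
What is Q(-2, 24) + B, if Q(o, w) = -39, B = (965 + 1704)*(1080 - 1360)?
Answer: -747359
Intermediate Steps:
B = -747320 (B = 2669*(-280) = -747320)
Q(-2, 24) + B = -39 - 747320 = -747359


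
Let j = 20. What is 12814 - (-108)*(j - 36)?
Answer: 11086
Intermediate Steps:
12814 - (-108)*(j - 36) = 12814 - (-108)*(20 - 36) = 12814 - (-108)*(-16) = 12814 - 1*1728 = 12814 - 1728 = 11086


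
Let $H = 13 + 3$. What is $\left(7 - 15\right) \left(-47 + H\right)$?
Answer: $248$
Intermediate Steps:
$H = 16$
$\left(7 - 15\right) \left(-47 + H\right) = \left(7 - 15\right) \left(-47 + 16\right) = \left(-8\right) \left(-31\right) = 248$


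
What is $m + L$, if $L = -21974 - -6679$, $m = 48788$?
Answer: $33493$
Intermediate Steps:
$L = -15295$ ($L = -21974 + 6679 = -15295$)
$m + L = 48788 - 15295 = 33493$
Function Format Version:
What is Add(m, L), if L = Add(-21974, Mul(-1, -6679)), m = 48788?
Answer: 33493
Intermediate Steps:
L = -15295 (L = Add(-21974, 6679) = -15295)
Add(m, L) = Add(48788, -15295) = 33493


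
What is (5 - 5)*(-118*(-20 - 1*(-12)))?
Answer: 0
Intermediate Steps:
(5 - 5)*(-118*(-20 - 1*(-12))) = 0*(-118*(-20 + 12)) = 0*(-118*(-8)) = 0*944 = 0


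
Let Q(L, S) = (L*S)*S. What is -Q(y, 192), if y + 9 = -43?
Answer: 1916928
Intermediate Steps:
y = -52 (y = -9 - 43 = -52)
Q(L, S) = L*S²
-Q(y, 192) = -(-52)*192² = -(-52)*36864 = -1*(-1916928) = 1916928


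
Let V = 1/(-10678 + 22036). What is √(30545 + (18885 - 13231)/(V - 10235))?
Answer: √412773388192174182317/116249129 ≈ 174.77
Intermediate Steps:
V = 1/11358 ≈ 8.8044e-5
√(30545 + (18885 - 13231)/(V - 10235)) = √(30545 + (18885 - 13231)/(1/11358 - 10235)) = √(30545 + 5654/(-116249129/11358)) = √(30545 + 5654*(-11358/116249129)) = √(30545 - 64218132/116249129) = √(3550765427173/116249129) = √412773388192174182317/116249129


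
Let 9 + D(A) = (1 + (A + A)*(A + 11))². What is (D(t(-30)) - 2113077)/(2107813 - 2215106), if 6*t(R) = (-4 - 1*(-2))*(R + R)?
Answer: 573005/107293 ≈ 5.3406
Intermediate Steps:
t(R) = -2*R/3 (t(R) = ((-4 - 1*(-2))*(R + R))/6 = ((-4 + 2)*(2*R))/6 = (-4*R)/6 = -2*R/3)
D(A) = -9 + (1 + 2*A*(11 + A))² (D(A) = -9 + (1 + (A + A)*(A + 11))² = -9 + (1 + (2*A)*(11 + A))² = -9 + (1 + 2*A*(11 + A))²)
(D(t(-30)) - 2113077)/(2107813 - 2215106) = ((-9 + (1 + 2*(-⅔*(-30))² + 22*(-⅔*(-30)))²) - 2113077)/(2107813 - 2215106) = ((-9 + (1 + 2*20² + 22*20)²) - 2113077)/(-107293) = ((-9 + (1 + 2*400 + 440)²) - 2113077)*(-1/107293) = ((-9 + (1 + 800 + 440)²) - 2113077)*(-1/107293) = ((-9 + 1241²) - 2113077)*(-1/107293) = ((-9 + 1540081) - 2113077)*(-1/107293) = (1540072 - 2113077)*(-1/107293) = -573005*(-1/107293) = 573005/107293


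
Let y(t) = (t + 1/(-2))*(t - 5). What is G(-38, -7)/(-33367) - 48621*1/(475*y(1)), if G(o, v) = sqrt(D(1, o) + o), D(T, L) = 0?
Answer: 2559/50 - I*sqrt(38)/33367 ≈ 51.18 - 0.00018475*I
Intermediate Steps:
y(t) = (-5 + t)*(-1/2 + t) (y(t) = (t - 1/2)*(-5 + t) = (-1/2 + t)*(-5 + t) = (-5 + t)*(-1/2 + t))
G(o, v) = sqrt(o) (G(o, v) = sqrt(0 + o) = sqrt(o))
G(-38, -7)/(-33367) - 48621*1/(475*y(1)) = sqrt(-38)/(-33367) - 48621*1/(475*(5/2 + 1**2 - 11/2*1)) = (I*sqrt(38))*(-1/33367) - 48621*1/(475*(5/2 + 1 - 11/2)) = -I*sqrt(38)/33367 - 48621/(-19*(-2)*(-25)) = -I*sqrt(38)/33367 - 48621/(38*(-25)) = -I*sqrt(38)/33367 - 48621/(-950) = -I*sqrt(38)/33367 - 48621*(-1/950) = -I*sqrt(38)/33367 + 2559/50 = 2559/50 - I*sqrt(38)/33367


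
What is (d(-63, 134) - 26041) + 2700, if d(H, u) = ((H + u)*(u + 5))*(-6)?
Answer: -82555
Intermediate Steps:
d(H, u) = -6*(5 + u)*(H + u) (d(H, u) = ((H + u)*(5 + u))*(-6) = ((5 + u)*(H + u))*(-6) = -6*(5 + u)*(H + u))
(d(-63, 134) - 26041) + 2700 = ((-30*(-63) - 30*134 - 6*134² - 6*(-63)*134) - 26041) + 2700 = ((1890 - 4020 - 6*17956 + 50652) - 26041) + 2700 = ((1890 - 4020 - 107736 + 50652) - 26041) + 2700 = (-59214 - 26041) + 2700 = -85255 + 2700 = -82555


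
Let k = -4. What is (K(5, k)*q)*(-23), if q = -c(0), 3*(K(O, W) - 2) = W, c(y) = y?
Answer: 0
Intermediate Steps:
K(O, W) = 2 + W/3
q = 0 (q = -1*0 = 0)
(K(5, k)*q)*(-23) = ((2 + (⅓)*(-4))*0)*(-23) = ((2 - 4/3)*0)*(-23) = ((⅔)*0)*(-23) = 0*(-23) = 0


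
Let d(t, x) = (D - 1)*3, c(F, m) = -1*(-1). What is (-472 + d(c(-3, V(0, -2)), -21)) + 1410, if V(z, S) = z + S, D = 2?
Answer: 941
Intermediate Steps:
V(z, S) = S + z
c(F, m) = 1
d(t, x) = 3 (d(t, x) = (2 - 1)*3 = 1*3 = 3)
(-472 + d(c(-3, V(0, -2)), -21)) + 1410 = (-472 + 3) + 1410 = -469 + 1410 = 941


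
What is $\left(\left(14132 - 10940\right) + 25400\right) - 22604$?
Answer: $5988$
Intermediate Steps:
$\left(\left(14132 - 10940\right) + 25400\right) - 22604 = \left(3192 + 25400\right) - 22604 = 28592 - 22604 = 5988$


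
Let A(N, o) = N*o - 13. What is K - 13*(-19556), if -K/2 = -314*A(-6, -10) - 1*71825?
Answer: 427394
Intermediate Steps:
A(N, o) = -13 + N*o
K = 173166 (K = -2*(-314*(-13 - 6*(-10)) - 1*71825) = -2*(-314*(-13 + 60) - 71825) = -2*(-314*47 - 71825) = -2*(-14758 - 71825) = -2*(-86583) = 173166)
K - 13*(-19556) = 173166 - 13*(-19556) = 173166 - 1*(-254228) = 173166 + 254228 = 427394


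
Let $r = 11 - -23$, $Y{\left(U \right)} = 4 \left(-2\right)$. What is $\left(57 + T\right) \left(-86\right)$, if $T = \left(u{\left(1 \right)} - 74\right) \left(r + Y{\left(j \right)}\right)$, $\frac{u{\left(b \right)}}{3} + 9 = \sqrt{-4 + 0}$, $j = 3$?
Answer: $220934 - 13416 i \approx 2.2093 \cdot 10^{5} - 13416.0 i$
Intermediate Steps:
$Y{\left(U \right)} = -8$
$u{\left(b \right)} = -27 + 6 i$ ($u{\left(b \right)} = -27 + 3 \sqrt{-4 + 0} = -27 + 3 \sqrt{-4} = -27 + 3 \cdot 2 i = -27 + 6 i$)
$r = 34$ ($r = 11 + 23 = 34$)
$T = -2626 + 156 i$ ($T = \left(\left(-27 + 6 i\right) - 74\right) \left(34 - 8\right) = \left(-101 + 6 i\right) 26 = -2626 + 156 i \approx -2626.0 + 156.0 i$)
$\left(57 + T\right) \left(-86\right) = \left(57 - \left(2626 - 156 i\right)\right) \left(-86\right) = \left(-2569 + 156 i\right) \left(-86\right) = 220934 - 13416 i$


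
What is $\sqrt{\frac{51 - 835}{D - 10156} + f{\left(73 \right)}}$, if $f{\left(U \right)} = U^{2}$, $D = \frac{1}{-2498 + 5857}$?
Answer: $\frac{3 \sqrt{14063026286101969}}{4873429} \approx 73.0$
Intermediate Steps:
$D = \frac{1}{3359} \approx 0.00029771$
$\sqrt{\frac{51 - 835}{D - 10156} + f{\left(73 \right)}} = \sqrt{\frac{51 - 835}{\frac{1}{3359} - 10156} + 73^{2}} = \sqrt{- \frac{784}{- \frac{34114003}{3359}} + 5329} = \sqrt{\left(-784\right) \left(- \frac{3359}{34114003}\right) + 5329} = \sqrt{\frac{376208}{4873429} + 5329} = \sqrt{\frac{25970879349}{4873429}} = \frac{3 \sqrt{14063026286101969}}{4873429}$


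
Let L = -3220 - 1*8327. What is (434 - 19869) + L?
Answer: -30982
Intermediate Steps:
L = -11547 (L = -3220 - 8327 = -11547)
(434 - 19869) + L = (434 - 19869) - 11547 = -19435 - 11547 = -30982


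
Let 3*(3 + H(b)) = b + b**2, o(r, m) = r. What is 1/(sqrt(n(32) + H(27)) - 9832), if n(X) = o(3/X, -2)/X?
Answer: -10067968/98988006397 - 96*sqrt(28331)/98988006397 ≈ -0.00010187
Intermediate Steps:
n(X) = 3/X**2 (n(X) = (3/X)/X = 3/X**2)
H(b) = -3 + b/3 + b**2/3 (H(b) = -3 + (b + b**2)/3 = -3 + (b/3 + b**2/3) = -3 + b/3 + b**2/3)
1/(sqrt(n(32) + H(27)) - 9832) = 1/(sqrt(3/32**2 + (-3 + (1/3)*27 + (1/3)*27**2)) - 9832) = 1/(sqrt(3*(1/1024) + (-3 + 9 + (1/3)*729)) - 9832) = 1/(sqrt(3/1024 + (-3 + 9 + 243)) - 9832) = 1/(sqrt(3/1024 + 249) - 9832) = 1/(sqrt(254979/1024) - 9832) = 1/(3*sqrt(28331)/32 - 9832) = 1/(-9832 + 3*sqrt(28331)/32)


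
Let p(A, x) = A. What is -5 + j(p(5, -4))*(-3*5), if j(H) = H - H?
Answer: -5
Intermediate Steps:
j(H) = 0
-5 + j(p(5, -4))*(-3*5) = -5 + 0*(-3*5) = -5 + 0*(-15) = -5 + 0 = -5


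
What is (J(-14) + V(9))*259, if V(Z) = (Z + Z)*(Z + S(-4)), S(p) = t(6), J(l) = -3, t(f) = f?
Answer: 69153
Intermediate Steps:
S(p) = 6
V(Z) = 2*Z*(6 + Z) (V(Z) = (Z + Z)*(Z + 6) = (2*Z)*(6 + Z) = 2*Z*(6 + Z))
(J(-14) + V(9))*259 = (-3 + 2*9*(6 + 9))*259 = (-3 + 2*9*15)*259 = (-3 + 270)*259 = 267*259 = 69153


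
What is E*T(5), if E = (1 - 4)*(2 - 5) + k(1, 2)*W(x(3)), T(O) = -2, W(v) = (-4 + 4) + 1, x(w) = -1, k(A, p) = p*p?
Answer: -26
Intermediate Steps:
k(A, p) = p**2
W(v) = 1 (W(v) = 0 + 1 = 1)
E = 13 (E = (1 - 4)*(2 - 5) + 2**2*1 = -3*(-3) + 4*1 = 9 + 4 = 13)
E*T(5) = 13*(-2) = -26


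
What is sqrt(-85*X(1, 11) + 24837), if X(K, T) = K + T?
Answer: sqrt(23817) ≈ 154.33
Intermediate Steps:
sqrt(-85*X(1, 11) + 24837) = sqrt(-85*(1 + 11) + 24837) = sqrt(-85*12 + 24837) = sqrt(-1020 + 24837) = sqrt(23817)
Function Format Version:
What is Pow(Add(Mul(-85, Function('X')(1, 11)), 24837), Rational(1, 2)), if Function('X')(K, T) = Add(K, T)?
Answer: Pow(23817, Rational(1, 2)) ≈ 154.33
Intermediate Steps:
Pow(Add(Mul(-85, Function('X')(1, 11)), 24837), Rational(1, 2)) = Pow(Add(Mul(-85, Add(1, 11)), 24837), Rational(1, 2)) = Pow(Add(Mul(-85, 12), 24837), Rational(1, 2)) = Pow(Add(-1020, 24837), Rational(1, 2)) = Pow(23817, Rational(1, 2))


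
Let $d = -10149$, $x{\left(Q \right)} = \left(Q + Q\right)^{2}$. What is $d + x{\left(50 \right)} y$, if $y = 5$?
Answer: $39851$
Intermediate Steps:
$x{\left(Q \right)} = 4 Q^{2}$ ($x{\left(Q \right)} = \left(2 Q\right)^{2} = 4 Q^{2}$)
$d + x{\left(50 \right)} y = -10149 + 4 \cdot 50^{2} \cdot 5 = -10149 + 4 \cdot 2500 \cdot 5 = -10149 + 10000 \cdot 5 = -10149 + 50000 = 39851$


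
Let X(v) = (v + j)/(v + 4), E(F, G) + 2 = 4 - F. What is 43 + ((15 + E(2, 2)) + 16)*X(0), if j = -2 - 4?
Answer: -7/2 ≈ -3.5000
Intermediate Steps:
j = -6
E(F, G) = 2 - F (E(F, G) = -2 + (4 - F) = 2 - F)
X(v) = (-6 + v)/(4 + v) (X(v) = (v - 6)/(v + 4) = (-6 + v)/(4 + v))
43 + ((15 + E(2, 2)) + 16)*X(0) = 43 + ((15 + (2 - 1*2)) + 16)*((-6 + 0)/(4 + 0)) = 43 + ((15 + (2 - 2)) + 16)*(-6/4) = 43 + ((15 + 0) + 16)*((¼)*(-6)) = 43 + (15 + 16)*(-3/2) = 43 + 31*(-3/2) = 43 - 93/2 = -7/2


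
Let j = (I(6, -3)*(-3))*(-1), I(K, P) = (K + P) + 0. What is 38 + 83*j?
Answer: 785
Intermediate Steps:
I(K, P) = K + P
j = 9 (j = ((6 - 3)*(-3))*(-1) = (3*(-3))*(-1) = -9*(-1) = 9)
38 + 83*j = 38 + 83*9 = 38 + 747 = 785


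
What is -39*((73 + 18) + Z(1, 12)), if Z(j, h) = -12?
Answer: -3081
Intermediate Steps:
-39*((73 + 18) + Z(1, 12)) = -39*((73 + 18) - 12) = -39*(91 - 12) = -39*79 = -3081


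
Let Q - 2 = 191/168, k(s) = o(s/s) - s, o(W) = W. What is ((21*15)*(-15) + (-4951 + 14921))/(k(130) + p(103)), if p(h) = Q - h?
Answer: -881160/38449 ≈ -22.918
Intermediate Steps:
k(s) = 1 - s (k(s) = s/s - s = 1 - s)
Q = 527/168 (Q = 2 + 191/168 = 527/168 ≈ 3.1369)
p(h) = 527/168 - h
((21*15)*(-15) + (-4951 + 14921))/(k(130) + p(103)) = ((21*15)*(-15) + (-4951 + 14921))/((1 - 1*130) + (527/168 - 1*103)) = (315*(-15) + 9970)/((1 - 130) + (527/168 - 103)) = (-4725 + 9970)/(-129 - 16777/168) = 5245/(-38449/168) = 5245*(-168/38449) = -881160/38449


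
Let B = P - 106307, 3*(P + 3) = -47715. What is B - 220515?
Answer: -342730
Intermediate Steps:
P = -15908 (P = -3 + (⅓)*(-47715) = -3 - 15905 = -15908)
B = -122215 (B = -15908 - 106307 = -122215)
B - 220515 = -122215 - 220515 = -342730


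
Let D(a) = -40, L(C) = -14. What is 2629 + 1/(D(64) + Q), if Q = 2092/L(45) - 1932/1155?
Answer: 193425661/73574 ≈ 2629.0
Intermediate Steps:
Q = -58174/385 (Q = 2092/(-14) - 1932/1155 = 2092*(-1/14) - 1932*1/1155 = -1046/7 - 92/55 = -58174/385 ≈ -151.10)
2629 + 1/(D(64) + Q) = 2629 + 1/(-40 - 58174/385) = 2629 + 1/(-73574/385) = 2629 - 385/73574 = 193425661/73574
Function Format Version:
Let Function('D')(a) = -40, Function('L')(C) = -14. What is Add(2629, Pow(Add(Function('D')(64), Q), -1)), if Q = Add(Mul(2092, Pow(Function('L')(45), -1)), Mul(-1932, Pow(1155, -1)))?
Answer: Rational(193425661, 73574) ≈ 2629.0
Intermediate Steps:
Q = Rational(-58174, 385) (Q = Add(Mul(2092, Pow(-14, -1)), Mul(-1932, Pow(1155, -1))) = Add(Mul(2092, Rational(-1, 14)), Mul(-1932, Rational(1, 1155))) = Add(Rational(-1046, 7), Rational(-92, 55)) = Rational(-58174, 385) ≈ -151.10)
Add(2629, Pow(Add(Function('D')(64), Q), -1)) = Add(2629, Pow(Add(-40, Rational(-58174, 385)), -1)) = Add(2629, Pow(Rational(-73574, 385), -1)) = Add(2629, Rational(-385, 73574)) = Rational(193425661, 73574)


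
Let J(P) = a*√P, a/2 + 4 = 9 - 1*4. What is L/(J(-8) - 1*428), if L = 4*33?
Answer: -107/347 - I*√2/347 ≈ -0.30836 - 0.0040755*I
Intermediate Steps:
a = 2 (a = -8 + 2*(9 - 1*4) = -8 + 2*(9 - 4) = -8 + 2*5 = -8 + 10 = 2)
J(P) = 2*√P
L = 132
L/(J(-8) - 1*428) = 132/(2*√(-8) - 1*428) = 132/(2*(2*I*√2) - 428) = 132/(4*I*√2 - 428) = 132/(-428 + 4*I*√2)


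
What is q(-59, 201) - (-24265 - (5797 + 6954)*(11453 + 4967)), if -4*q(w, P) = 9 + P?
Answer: 418791265/2 ≈ 2.0940e+8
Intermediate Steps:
q(w, P) = -9/4 - P/4 (q(w, P) = -(9 + P)/4 = -9/4 - P/4)
q(-59, 201) - (-24265 - (5797 + 6954)*(11453 + 4967)) = (-9/4 - ¼*201) - (-24265 - (5797 + 6954)*(11453 + 4967)) = (-9/4 - 201/4) - (-24265 - 12751*16420) = -105/2 - (-24265 - 1*209371420) = -105/2 - (-24265 - 209371420) = -105/2 - 1*(-209395685) = -105/2 + 209395685 = 418791265/2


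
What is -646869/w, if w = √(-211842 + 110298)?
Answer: 215623*I*√25386/16924 ≈ 2030.0*I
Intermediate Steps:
w = 2*I*√25386 (w = √(-101544) = 2*I*√25386 ≈ 318.66*I)
-646869/w = -646869*(-I*√25386/50772) = -(-215623)*I*√25386/16924 = 215623*I*√25386/16924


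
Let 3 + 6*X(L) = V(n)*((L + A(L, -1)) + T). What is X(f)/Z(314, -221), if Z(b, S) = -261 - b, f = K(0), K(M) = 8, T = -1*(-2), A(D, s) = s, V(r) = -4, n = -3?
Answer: 13/1150 ≈ 0.011304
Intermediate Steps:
T = 2
f = 8
X(L) = -7/6 - 2*L/3 (X(L) = -1/2 + (-4*((L - 1) + 2))/6 = -1/2 + (-4*((-1 + L) + 2))/6 = -1/2 + (-4*(1 + L))/6 = -1/2 + (-4 - 4*L)/6 = -1/2 + (-2/3 - 2*L/3) = -7/6 - 2*L/3)
X(f)/Z(314, -221) = (-7/6 - 2/3*8)/(-261 - 1*314) = (-7/6 - 16/3)/(-261 - 314) = -13/2/(-575) = -13/2*(-1/575) = 13/1150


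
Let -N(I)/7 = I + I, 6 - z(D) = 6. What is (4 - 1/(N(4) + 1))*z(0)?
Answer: 0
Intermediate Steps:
z(D) = 0 (z(D) = 6 - 1*6 = 6 - 6 = 0)
N(I) = -14*I (N(I) = -7*(I + I) = -14*I)
(4 - 1/(N(4) + 1))*z(0) = (4 - 1/(-14*4 + 1))*0 = (4 - 1/(-56 + 1))*0 = (4 - 1/(-55))*0 = (4 - 1*(-1/55))*0 = (4 + 1/55)*0 = (221/55)*0 = 0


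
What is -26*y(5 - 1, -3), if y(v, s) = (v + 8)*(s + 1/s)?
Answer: 1040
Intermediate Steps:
y(v, s) = (8 + v)*(s + 1/s)
-26*y(5 - 1, -3) = -26*(8 + (5 - 1) + (-3)**2*(8 + (5 - 1)))/(-3) = -(-26)*(8 + 4 + 9*(8 + 4))/3 = -(-26)*(8 + 4 + 9*12)/3 = -(-26)*(8 + 4 + 108)/3 = -(-26)*120/3 = -26*(-40) = 1040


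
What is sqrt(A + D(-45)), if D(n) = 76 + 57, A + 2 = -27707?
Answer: 6*I*sqrt(766) ≈ 166.06*I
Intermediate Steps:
A = -27709 (A = -2 - 27707 = -27709)
D(n) = 133
sqrt(A + D(-45)) = sqrt(-27709 + 133) = sqrt(-27576) = 6*I*sqrt(766)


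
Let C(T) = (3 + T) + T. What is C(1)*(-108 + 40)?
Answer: -340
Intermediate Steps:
C(T) = 3 + 2*T
C(1)*(-108 + 40) = (3 + 2*1)*(-108 + 40) = (3 + 2)*(-68) = 5*(-68) = -340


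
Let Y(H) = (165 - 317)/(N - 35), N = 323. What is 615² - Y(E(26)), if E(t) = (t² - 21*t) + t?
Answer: 13616119/36 ≈ 3.7823e+5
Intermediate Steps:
E(t) = t² - 20*t
Y(H) = -19/36 (Y(H) = (165 - 317)/(323 - 35) = -152/288 = -152*1/288 = -19/36)
615² - Y(E(26)) = 615² - 1*(-19/36) = 378225 + 19/36 = 13616119/36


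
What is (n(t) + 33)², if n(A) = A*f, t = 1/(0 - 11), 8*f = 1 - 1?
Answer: 1089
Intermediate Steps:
f = 0 (f = (1 - 1)/8 = (⅛)*0 = 0)
t = -1/11 (t = 1/(-11) = -1/11 ≈ -0.090909)
n(A) = 0 (n(A) = A*0 = 0)
(n(t) + 33)² = (0 + 33)² = 33² = 1089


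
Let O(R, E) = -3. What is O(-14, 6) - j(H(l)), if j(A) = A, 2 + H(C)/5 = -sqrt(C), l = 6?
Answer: 7 + 5*sqrt(6) ≈ 19.247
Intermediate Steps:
H(C) = -10 - 5*sqrt(C) (H(C) = -10 + 5*(-sqrt(C)) = -10 - 5*sqrt(C))
O(-14, 6) - j(H(l)) = -3 - (-10 - 5*sqrt(6)) = -3 + (10 + 5*sqrt(6)) = 7 + 5*sqrt(6)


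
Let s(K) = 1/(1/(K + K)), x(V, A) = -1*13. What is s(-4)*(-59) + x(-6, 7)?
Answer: 459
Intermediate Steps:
x(V, A) = -13
s(K) = 2*K (s(K) = 1/(1/(2*K)) = 2*K)
s(-4)*(-59) + x(-6, 7) = (2*(-4))*(-59) - 13 = -8*(-59) - 13 = 472 - 13 = 459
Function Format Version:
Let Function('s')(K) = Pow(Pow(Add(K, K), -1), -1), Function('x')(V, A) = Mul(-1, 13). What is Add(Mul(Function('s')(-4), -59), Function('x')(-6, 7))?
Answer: 459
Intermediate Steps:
Function('x')(V, A) = -13
Function('s')(K) = Mul(2, K) (Function('s')(K) = Pow(Pow(Mul(2, K), -1), -1) = Pow(Mul(Rational(1, 2), Pow(K, -1)), -1) = Mul(2, K))
Add(Mul(Function('s')(-4), -59), Function('x')(-6, 7)) = Add(Mul(Mul(2, -4), -59), -13) = Add(Mul(-8, -59), -13) = Add(472, -13) = 459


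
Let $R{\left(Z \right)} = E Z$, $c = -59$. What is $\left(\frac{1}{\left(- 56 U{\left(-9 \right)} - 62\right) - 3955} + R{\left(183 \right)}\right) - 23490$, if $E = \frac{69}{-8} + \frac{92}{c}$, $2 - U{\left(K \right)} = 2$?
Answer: $- \frac{48071282809}{1896024} \approx -25354.0$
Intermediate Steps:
$U{\left(K \right)} = 0$ ($U{\left(K \right)} = 2 - 2 = 0$)
$E = - \frac{4807}{472}$ ($E = \frac{69}{-8} + \frac{92}{-59} = 69 \left(- \frac{1}{8}\right) + 92 \left(- \frac{1}{59}\right) = - \frac{69}{8} - \frac{92}{59} = - \frac{4807}{472} \approx -10.184$)
$R{\left(Z \right)} = - \frac{4807 Z}{472}$
$\left(\frac{1}{\left(- 56 U{\left(-9 \right)} - 62\right) - 3955} + R{\left(183 \right)}\right) - 23490 = \left(\frac{1}{\left(\left(-56\right) 0 - 62\right) - 3955} - \frac{879681}{472}\right) - 23490 = \left(\frac{1}{\left(0 - 62\right) - 3955} - \frac{879681}{472}\right) - 23490 = \left(\frac{1}{-62 - 3955} - \frac{879681}{472}\right) - 23490 = \left(\frac{1}{-4017} - \frac{879681}{472}\right) - 23490 = \left(- \frac{1}{4017} - \frac{879681}{472}\right) - 23490 = - \frac{3533679049}{1896024} - 23490 = - \frac{48071282809}{1896024}$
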